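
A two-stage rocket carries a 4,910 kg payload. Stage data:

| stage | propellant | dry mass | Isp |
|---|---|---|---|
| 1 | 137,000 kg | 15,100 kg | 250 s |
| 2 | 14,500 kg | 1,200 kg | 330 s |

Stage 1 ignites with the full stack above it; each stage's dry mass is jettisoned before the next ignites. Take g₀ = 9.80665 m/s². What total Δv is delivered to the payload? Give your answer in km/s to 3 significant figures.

Δv ≈ 7.80 km/s

Ignition mass of stage 1 = 137,000+15,100 + 14,500+1,200 + 4,910 = 172,710 kg.
Stage 1: m₀ = 172,710 kg, m_f = 172,710 − 137,000 = 35,710 kg; Δv = 250×9.80665×ln(4.836) = 2451.7×1.5762 ≈ 3864 m/s.
Stage 2: m₀ = 20,610 kg, m_f = 20,610 − 14,500 = 6,110 kg; Δv = 330×9.80665×ln(3.373) = 3236.2×1.2158 ≈ 3935 m/s.
Total Δv = 3864 + 3935 = 7799 m/s.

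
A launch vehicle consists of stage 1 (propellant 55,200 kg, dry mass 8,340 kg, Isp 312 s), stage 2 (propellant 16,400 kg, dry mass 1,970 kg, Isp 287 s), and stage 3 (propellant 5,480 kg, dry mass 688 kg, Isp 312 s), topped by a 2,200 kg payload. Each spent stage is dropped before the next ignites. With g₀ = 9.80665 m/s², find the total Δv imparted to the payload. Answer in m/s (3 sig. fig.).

Ignition mass of stage 1 = 55,200+8,340 + 16,400+1,970 + 5,480+688 + 2,200 = 90,278 kg.
Stage 1: m₀ = 90,278 kg, m_f = 90,278 − 55,200 = 35,078 kg; Δv = 312×9.80665×ln(2.574) = 3059.7×0.9453 ≈ 2892 m/s.
Stage 2: m₀ = 26,738 kg, m_f = 26,738 − 16,400 = 10,338 kg; Δv = 287×9.80665×ln(2.586) = 2814.5×0.9503 ≈ 2675 m/s.
Stage 3: m₀ = 8,368 kg, m_f = 8,368 − 5,480 = 2,888 kg; Δv = 312×9.80665×ln(2.898) = 3059.7×1.0639 ≈ 3255 m/s.
Total Δv = 2892 + 2675 + 3255 = 8822 m/s.

Δv ≈ 8820 m/s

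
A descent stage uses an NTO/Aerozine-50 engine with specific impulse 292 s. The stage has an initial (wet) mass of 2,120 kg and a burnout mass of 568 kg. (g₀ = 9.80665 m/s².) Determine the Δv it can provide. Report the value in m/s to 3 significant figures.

Δv ≈ 3770 m/s

v_e = Isp · g₀ = 292 × 9.80665 = 2863.5 m/s.
Δv = v_e · ln(m₀/m_f) = 2863.5 × ln(3.732) = 2863.5 × 1.3170 ≈ 3771.4 m/s.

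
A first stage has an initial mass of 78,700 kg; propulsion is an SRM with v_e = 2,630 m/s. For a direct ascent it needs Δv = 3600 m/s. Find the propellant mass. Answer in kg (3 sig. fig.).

From the ideal rocket equation, m₀/m_f = exp(Δv / v_e) = exp(3600 / 2630.0) = exp(1.3688) = 3.9307.
m_f = 78,700 / 3.9307 = 20,021.9 kg, so propellant = m₀ − m_f = 78,700 − 20,021.9 = 58,678.1 kg.

propellant mass ≈ 58700 kg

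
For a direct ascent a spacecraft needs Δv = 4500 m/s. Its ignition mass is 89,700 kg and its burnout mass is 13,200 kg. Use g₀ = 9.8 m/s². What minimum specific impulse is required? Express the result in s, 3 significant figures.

Isp ≈ 240 s

ln(m₀/m_f) = ln(89700/13200) = ln(6.795) = 1.9163.
From the ideal rocket equation, v_e = Δv / ln(m₀/m_f) = 4500 / 1.9163 = 2348.3 m/s.
Isp = v_e / g₀ = 2348.3 / 9.8 = 239.6 s.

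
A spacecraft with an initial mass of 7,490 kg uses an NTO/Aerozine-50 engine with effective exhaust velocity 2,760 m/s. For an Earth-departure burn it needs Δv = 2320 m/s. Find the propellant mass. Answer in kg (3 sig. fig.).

m₀/m_f = exp(Δv / v_e) = exp(2320 / 2760.0) = exp(0.8406) = 2.3177.
m_f = 7,490 / 2.3177 = 3,231.65 kg, so propellant = m₀ − m_f = 7,490 − 3,231.65 = 4,258.35 kg.

propellant mass ≈ 4260 kg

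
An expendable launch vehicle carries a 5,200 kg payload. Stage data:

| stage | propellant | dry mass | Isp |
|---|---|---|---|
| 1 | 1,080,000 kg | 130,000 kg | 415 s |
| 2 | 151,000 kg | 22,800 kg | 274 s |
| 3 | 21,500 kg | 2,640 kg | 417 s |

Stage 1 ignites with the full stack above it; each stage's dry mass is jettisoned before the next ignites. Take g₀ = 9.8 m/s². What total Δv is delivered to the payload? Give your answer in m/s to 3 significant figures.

Δv ≈ 14900 m/s

Ignition mass of stage 1 = 1,080,000+130,000 + 151,000+22,800 + 21,500+2,640 + 5,200 = 1,413,140 kg.
Stage 1: m₀ = 1,413,140 kg, m_f = 1,413,140 − 1,080,000 = 333,140 kg; Δv = 415×9.8×ln(4.242) = 4067.0×1.4450 ≈ 5877 m/s.
Stage 2: m₀ = 203,140 kg, m_f = 203,140 − 151,000 = 52,140 kg; Δv = 274×9.8×ln(3.896) = 2685.2×1.3600 ≈ 3652 m/s.
Stage 3: m₀ = 29,340 kg, m_f = 29,340 − 21,500 = 7,840 kg; Δv = 417×9.8×ln(3.742) = 4086.6×1.3197 ≈ 5393 m/s.
Total Δv = 5877 + 3652 + 5393 = 14922 m/s.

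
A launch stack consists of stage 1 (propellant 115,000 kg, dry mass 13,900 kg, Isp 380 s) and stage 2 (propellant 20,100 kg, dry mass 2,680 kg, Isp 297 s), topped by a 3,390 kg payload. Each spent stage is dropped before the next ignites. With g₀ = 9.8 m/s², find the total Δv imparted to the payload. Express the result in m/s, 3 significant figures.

Ignition mass of stage 1 = 115,000+13,900 + 20,100+2,680 + 3,390 = 155,070 kg.
Stage 1: m₀ = 155,070 kg, m_f = 155,070 − 115,000 = 40,070 kg; Δv = 380×9.8×ln(3.87) = 3724.0×1.3532 ≈ 5039 m/s.
Stage 2: m₀ = 26,170 kg, m_f = 26,170 − 20,100 = 6,070 kg; Δv = 297×9.8×ln(4.311) = 2910.6×1.4613 ≈ 4253 m/s.
Total Δv = 5039 + 4253 = 9292 m/s.

Δv ≈ 9290 m/s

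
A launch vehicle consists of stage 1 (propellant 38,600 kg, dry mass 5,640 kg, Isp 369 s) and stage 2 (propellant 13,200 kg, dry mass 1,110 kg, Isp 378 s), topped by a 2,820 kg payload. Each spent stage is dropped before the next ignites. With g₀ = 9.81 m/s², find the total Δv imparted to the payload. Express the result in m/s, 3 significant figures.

Ignition mass of stage 1 = 38,600+5,640 + 13,200+1,110 + 2,820 = 61,370 kg.
Stage 1: m₀ = 61,370 kg, m_f = 61,370 − 38,600 = 22,770 kg; Δv = 369×9.81×ln(2.695) = 3619.9×0.9915 ≈ 3589 m/s.
Stage 2: m₀ = 17,130 kg, m_f = 17,130 − 13,200 = 3,930 kg; Δv = 378×9.81×ln(4.359) = 3708.2×1.4722 ≈ 5459 m/s.
Total Δv = 3589 + 5459 = 9048 m/s.

Δv ≈ 9050 m/s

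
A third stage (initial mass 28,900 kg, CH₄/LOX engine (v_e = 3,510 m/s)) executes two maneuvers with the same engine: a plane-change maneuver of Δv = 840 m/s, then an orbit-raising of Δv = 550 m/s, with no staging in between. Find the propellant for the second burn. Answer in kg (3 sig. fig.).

propellant for the second burn ≈ 3300 kg

After the first burn: m = 28900 × exp(−840/3510.0) = 28900 × 0.78717 = 22,749.2 kg.
After the second burn: m = 22,749.2 × exp(−550/3510.0) = 22,749.2 × 0.85496 = 19,449.7 kg.
Second-burn propellant = 22,749.2 − 19,449.7 = 3,299.5 kg.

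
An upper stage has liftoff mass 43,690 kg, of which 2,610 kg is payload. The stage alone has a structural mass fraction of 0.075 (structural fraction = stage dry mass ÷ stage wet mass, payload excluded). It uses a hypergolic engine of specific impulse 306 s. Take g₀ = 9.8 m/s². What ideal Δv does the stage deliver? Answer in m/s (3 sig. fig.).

Stage wet mass = m₀ − payload = 43,690 − 2,610 = 41,080 kg.
Stage dry mass = ε × stage wet mass = 0.075 × 41,080 = 3,081 kg.
Burnout mass m_f = stage dry + payload = 3,081 + 2,610 = 5,691 kg.
v_e = Isp · g₀ = 306 × 9.8 = 2998.8 m/s.
By the Tsiolkovsky rocket equation, Δv = v_e · ln(43,690/5,691) = 2998.8 × ln(7.677) = 2998.8 × 2.0382 ≈ 6112 m/s.

Δv ≈ 6110 m/s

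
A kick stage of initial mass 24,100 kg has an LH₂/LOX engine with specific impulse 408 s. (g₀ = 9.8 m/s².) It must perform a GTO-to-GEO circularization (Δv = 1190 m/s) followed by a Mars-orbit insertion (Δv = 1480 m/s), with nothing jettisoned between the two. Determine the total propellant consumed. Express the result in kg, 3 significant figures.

total propellant consumed ≈ 11700 kg

v_e = Isp · g₀ = 408 × 9.8 = 3998.4 m/s.
After the first burn: m = 24100 × exp(−1190/3998.4) = 24100 × 0.74258 = 17,896.2 kg.
After the second burn: m = 17,896.2 × exp(−1480/3998.4) = 17,896.2 × 0.69063 = 12,359.7 kg.
Total propellant = m₀ − m_final = 24100 − 12,359.7 = 11,740.3 kg.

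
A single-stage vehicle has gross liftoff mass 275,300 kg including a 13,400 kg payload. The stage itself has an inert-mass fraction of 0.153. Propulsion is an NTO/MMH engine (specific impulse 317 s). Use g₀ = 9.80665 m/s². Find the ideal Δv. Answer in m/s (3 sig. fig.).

Stage wet mass = m₀ − payload = 275,300 − 13,400 = 261,900 kg.
Stage dry mass = ε × stage wet mass = 0.153 × 261,900 = 40,070.7 kg.
Burnout mass m_f = stage dry + payload = 40,070.7 + 13,400 = 53,470.7 kg.
v_e = Isp · g₀ = 317 × 9.80665 = 3108.7 m/s.
By the Tsiolkovsky rocket equation, Δv = v_e · ln(275,300/53,470.7) = 3108.7 × ln(5.149) = 3108.7 × 1.6387 ≈ 5094 m/s.

Δv ≈ 5090 m/s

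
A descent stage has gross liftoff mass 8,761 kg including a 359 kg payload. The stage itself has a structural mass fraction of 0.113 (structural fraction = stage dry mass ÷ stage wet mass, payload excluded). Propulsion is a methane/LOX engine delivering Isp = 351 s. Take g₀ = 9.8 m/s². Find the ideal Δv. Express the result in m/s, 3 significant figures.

Δv ≈ 6540 m/s

Stage wet mass = m₀ − payload = 8,761 − 359 = 8,402 kg.
Stage dry mass = ε × stage wet mass = 0.113 × 8,402 = 949.426 kg.
Burnout mass m_f = stage dry + payload = 949.426 + 359 = 1,308.426 kg.
v_e = Isp · g₀ = 351 × 9.8 = 3439.8 m/s.
Using Δv = v_e ln(m₀/m_f): Δv = v_e · ln(8,761/1,308.426) = 3439.8 × ln(6.696) = 3439.8 × 1.9015 ≈ 6541 m/s.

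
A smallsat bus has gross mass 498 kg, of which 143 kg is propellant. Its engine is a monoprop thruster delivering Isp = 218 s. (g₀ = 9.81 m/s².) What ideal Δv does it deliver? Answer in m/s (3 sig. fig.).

v_e = Isp · g₀ = 218 × 9.81 = 2138.6 m/s.
m_f = m₀ − m_prop = 498 − 143 = 355 kg.
By the Tsiolkovsky rocket equation, Δv = v_e · ln(m₀/m_f) = 2138.6 × ln(1.403) = 2138.6 × 0.3385 ≈ 723.9 m/s.

Δv ≈ 724 m/s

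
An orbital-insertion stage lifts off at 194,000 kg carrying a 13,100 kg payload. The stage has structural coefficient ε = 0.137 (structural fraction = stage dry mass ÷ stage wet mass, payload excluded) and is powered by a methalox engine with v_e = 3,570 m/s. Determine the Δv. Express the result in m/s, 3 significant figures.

Stage wet mass = m₀ − payload = 194,000 − 13,100 = 180,900 kg.
Stage dry mass = ε × stage wet mass = 0.137 × 180,900 = 24,783.3 kg.
Burnout mass m_f = stage dry + payload = 24,783.3 + 13,100 = 37,883.3 kg.
Δv = v_e · ln(194,000/37,883.3) = 3570.0 × ln(5.121) = 3570.0 × 1.6333 ≈ 5831 m/s.

Δv ≈ 5830 m/s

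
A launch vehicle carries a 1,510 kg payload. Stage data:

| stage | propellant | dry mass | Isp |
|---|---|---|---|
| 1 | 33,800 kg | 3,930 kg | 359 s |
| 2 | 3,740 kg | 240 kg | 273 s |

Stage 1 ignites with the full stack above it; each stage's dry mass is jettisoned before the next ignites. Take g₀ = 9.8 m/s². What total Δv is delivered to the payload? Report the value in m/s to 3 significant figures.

Ignition mass of stage 1 = 33,800+3,930 + 3,740+240 + 1,510 = 43,220 kg.
Stage 1: m₀ = 43,220 kg, m_f = 43,220 − 33,800 = 9,420 kg; Δv = 359×9.8×ln(4.588) = 3518.2×1.5235 ≈ 5360 m/s.
Stage 2: m₀ = 5,490 kg, m_f = 5,490 − 3,740 = 1,750 kg; Δv = 273×9.8×ln(3.137) = 2675.4×1.1433 ≈ 3059 m/s.
Total Δv = 5360 + 3059 = 8419 m/s.

Δv ≈ 8420 m/s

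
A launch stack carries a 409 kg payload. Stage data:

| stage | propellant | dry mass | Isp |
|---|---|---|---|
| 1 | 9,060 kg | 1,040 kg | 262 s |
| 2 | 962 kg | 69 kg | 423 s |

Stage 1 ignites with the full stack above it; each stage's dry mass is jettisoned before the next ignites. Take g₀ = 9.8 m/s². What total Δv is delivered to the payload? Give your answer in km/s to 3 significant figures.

Δv ≈ 8.52 km/s

Ignition mass of stage 1 = 9,060+1,040 + 962+69 + 409 = 11,540 kg.
Stage 1: m₀ = 11,540 kg, m_f = 11,540 − 9,060 = 2,480 kg; Δv = 262×9.8×ln(4.653) = 2567.6×1.5376 ≈ 3948 m/s.
Stage 2: m₀ = 1,440 kg, m_f = 1,440 − 962 = 478 kg; Δv = 423×9.8×ln(3.013) = 4145.4×1.1028 ≈ 4571 m/s.
Total Δv = 3948 + 4571 = 8519 m/s.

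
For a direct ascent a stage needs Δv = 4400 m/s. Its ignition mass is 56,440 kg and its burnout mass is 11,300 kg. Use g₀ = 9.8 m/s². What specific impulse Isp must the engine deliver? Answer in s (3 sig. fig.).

Isp ≈ 279 s

ln(m₀/m_f) = ln(56440/11300) = ln(4.995) = 1.6084.
v_e = Δv / ln(m₀/m_f) = 4400 / 1.6084 = 2735.7 m/s.
Isp = v_e / g₀ = 2735.7 / 9.8 = 279.2 s.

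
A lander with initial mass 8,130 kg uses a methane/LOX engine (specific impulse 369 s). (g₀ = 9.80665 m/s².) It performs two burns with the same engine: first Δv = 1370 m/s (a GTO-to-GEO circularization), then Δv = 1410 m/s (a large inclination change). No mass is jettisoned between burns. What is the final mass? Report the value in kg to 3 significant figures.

v_e = Isp · g₀ = 369 × 9.80665 = 3618.7 m/s.
After the first burn: m = 8130 × exp(−1370/3618.7) = 8130 × 0.68482 = 5,567.59 kg.
After the second burn: m = 5,567.59 × exp(−1410/3618.7) = 5,567.59 × 0.67730 = 3,770.93 kg.

final mass ≈ 3770 kg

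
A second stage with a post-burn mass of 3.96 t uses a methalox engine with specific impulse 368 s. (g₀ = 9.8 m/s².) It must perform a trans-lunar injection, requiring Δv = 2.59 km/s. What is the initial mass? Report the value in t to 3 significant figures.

v_e = Isp · g₀ = 368 × 9.8 = 3606.4 m/s.
By the Tsiolkovsky rocket equation, m₀/m_f = exp(Δv / v_e) = exp(2590 / 3606.4) = exp(0.7182) = 2.0507.
m₀ = m_f × 2.0507 = 3.96 × 2.0507 = 8.12077 t.

initial mass ≈ 8.12 t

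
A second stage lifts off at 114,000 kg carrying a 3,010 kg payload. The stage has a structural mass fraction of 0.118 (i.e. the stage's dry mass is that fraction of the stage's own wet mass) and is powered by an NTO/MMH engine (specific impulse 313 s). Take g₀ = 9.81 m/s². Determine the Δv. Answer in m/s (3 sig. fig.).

Stage wet mass = m₀ − payload = 114,000 − 3,010 = 110,990 kg.
Stage dry mass = ε × stage wet mass = 0.118 × 110,990 = 13,096.8 kg.
Burnout mass m_f = stage dry + payload = 13,096.8 + 3,010 = 16,106.8 kg.
v_e = Isp · g₀ = 313 × 9.81 = 3070.5 m/s.
By the Tsiolkovsky rocket equation, Δv = v_e · ln(114,000/16,106.8) = 3070.5 × ln(7.078) = 3070.5 × 1.9570 ≈ 6009 m/s.

Δv ≈ 6010 m/s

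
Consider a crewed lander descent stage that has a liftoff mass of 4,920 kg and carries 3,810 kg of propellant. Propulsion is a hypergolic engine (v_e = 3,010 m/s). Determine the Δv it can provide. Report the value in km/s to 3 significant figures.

m_f = m₀ − m_prop = 4,920 − 3,810 = 1,110 kg.
Rocket equation: Δv = v_e · ln(m₀/m_f) = 3010.0 × ln(4.432) = 3010.0 × 1.4889 ≈ 4481.7 m/s.

Δv ≈ 4.48 km/s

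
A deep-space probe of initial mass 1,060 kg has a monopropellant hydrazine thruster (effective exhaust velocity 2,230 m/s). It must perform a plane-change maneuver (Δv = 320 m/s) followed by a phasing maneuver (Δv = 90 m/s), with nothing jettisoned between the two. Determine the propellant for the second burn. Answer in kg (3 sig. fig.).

propellant for the second burn ≈ 36.3 kg

After the first burn: m = 1060 × exp(−320/2230.0) = 1060 × 0.86632 = 918.299 kg.
After the second burn: m = 918.299 × exp(−90/2230.0) = 918.299 × 0.96044 = 881.971 kg.
Second-burn propellant = 918.299 − 881.971 = 36.328 kg.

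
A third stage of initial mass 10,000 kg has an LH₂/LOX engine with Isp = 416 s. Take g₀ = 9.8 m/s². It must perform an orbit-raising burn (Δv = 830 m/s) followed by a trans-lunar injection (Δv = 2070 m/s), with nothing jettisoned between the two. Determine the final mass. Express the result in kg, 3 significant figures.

v_e = Isp · g₀ = 416 × 9.8 = 4076.8 m/s.
After the first burn: m = 10000 × exp(−830/4076.8) = 10000 × 0.81580 = 8,158 kg.
After the second burn: m = 8,158 × exp(−2070/4076.8) = 8,158 × 0.60185 = 4,909.89 kg.

final mass ≈ 4910 kg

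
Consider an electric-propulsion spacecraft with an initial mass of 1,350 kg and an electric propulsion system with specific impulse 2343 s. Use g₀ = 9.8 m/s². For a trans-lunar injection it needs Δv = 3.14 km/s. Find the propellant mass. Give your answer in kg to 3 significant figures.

v_e = Isp · g₀ = 2343 × 9.8 = 22961.4 m/s.
By the Tsiolkovsky rocket equation, m₀/m_f = exp(Δv / v_e) = exp(3140 / 22961.4) = exp(0.1368) = 1.1465.
m_f = 1,350 / 1.1465 = 1,177.5 kg, so propellant = m₀ − m_f = 1,350 − 1,177.5 = 172.5 kg.

propellant mass ≈ 173 kg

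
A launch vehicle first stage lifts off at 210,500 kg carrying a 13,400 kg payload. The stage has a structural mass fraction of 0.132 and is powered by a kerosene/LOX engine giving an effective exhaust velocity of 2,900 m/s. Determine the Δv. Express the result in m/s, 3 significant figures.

Stage wet mass = m₀ − payload = 210,500 − 13,400 = 197,100 kg.
Stage dry mass = ε × stage wet mass = 0.132 × 197,100 = 26,017.2 kg.
Burnout mass m_f = stage dry + payload = 26,017.2 + 13,400 = 39,417.2 kg.
Δv = v_e · ln(210,500/39,417.2) = 2900.0 × ln(5.34) = 2900.0 × 1.6753 ≈ 4858 m/s.

Δv ≈ 4860 m/s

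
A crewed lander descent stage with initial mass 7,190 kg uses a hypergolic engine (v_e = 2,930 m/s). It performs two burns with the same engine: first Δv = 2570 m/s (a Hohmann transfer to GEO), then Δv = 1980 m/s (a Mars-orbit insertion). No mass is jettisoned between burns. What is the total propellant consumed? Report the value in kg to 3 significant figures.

After the first burn: m = 7190 × exp(−2570/2930.0) = 7190 × 0.41597 = 2,990.82 kg.
After the second burn: m = 2,990.82 × exp(−1980/2930.0) = 2,990.82 × 0.50877 = 1,521.64 kg.
Total propellant = m₀ − m_final = 7190 − 1,521.64 = 5,668.36 kg.

total propellant consumed ≈ 5670 kg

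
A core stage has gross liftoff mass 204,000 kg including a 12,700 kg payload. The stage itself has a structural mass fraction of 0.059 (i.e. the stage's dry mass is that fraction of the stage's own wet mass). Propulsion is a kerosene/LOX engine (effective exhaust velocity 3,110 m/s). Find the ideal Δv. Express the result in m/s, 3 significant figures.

Stage wet mass = m₀ − payload = 204,000 − 12,700 = 191,300 kg.
Stage dry mass = ε × stage wet mass = 0.059 × 191,300 = 11,286.7 kg.
Burnout mass m_f = stage dry + payload = 11,286.7 + 12,700 = 23,986.7 kg.
Rocket equation: Δv = v_e · ln(204,000/23,986.7) = 3110.0 × ln(8.505) = 3110.0 × 2.1406 ≈ 6657 m/s.

Δv ≈ 6660 m/s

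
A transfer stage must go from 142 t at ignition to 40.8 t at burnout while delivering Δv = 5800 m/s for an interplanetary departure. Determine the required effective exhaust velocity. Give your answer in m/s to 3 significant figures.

v_e ≈ 4650 m/s

ln(m₀/m_f) = ln(142000/40800) = ln(3.48) = 1.2471.
From the ideal rocket equation, v_e = Δv / ln(m₀/m_f) = 5800 / 1.2471 = 4650.6 m/s.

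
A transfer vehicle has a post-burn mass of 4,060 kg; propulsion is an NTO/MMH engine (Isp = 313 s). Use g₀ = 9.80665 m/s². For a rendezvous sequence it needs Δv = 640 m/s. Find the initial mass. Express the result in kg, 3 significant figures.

initial mass ≈ 5000 kg

v_e = Isp · g₀ = 313 × 9.80665 = 3069.5 m/s.
By the Tsiolkovsky rocket equation, m₀/m_f = exp(Δv / v_e) = exp(640 / 3069.5) = exp(0.2085) = 1.2318.
m₀ = m_f × 1.2318 = 4,060 × 1.2318 = 5,001.11 kg.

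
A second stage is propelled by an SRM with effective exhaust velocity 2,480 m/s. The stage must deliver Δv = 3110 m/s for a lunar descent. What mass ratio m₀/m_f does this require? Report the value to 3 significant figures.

m₀/m_f = exp(Δv / v_e) = exp(3110 / 2480.0) = exp(1.2540) = 3.5044.

mass ratio ≈ 3.50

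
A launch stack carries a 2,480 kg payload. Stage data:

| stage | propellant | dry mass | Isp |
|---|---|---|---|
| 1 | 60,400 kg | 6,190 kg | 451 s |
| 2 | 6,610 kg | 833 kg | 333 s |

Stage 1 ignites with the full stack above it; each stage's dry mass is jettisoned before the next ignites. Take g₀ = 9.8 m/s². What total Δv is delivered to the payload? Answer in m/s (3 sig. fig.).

Ignition mass of stage 1 = 60,400+6,190 + 6,610+833 + 2,480 = 76,513 kg.
Stage 1: m₀ = 76,513 kg, m_f = 76,513 − 60,400 = 16,113 kg; Δv = 451×9.8×ln(4.749) = 4419.8×1.5578 ≈ 6885 m/s.
Stage 2: m₀ = 9,923 kg, m_f = 9,923 − 6,610 = 3,313 kg; Δv = 333×9.8×ln(2.995) = 3263.4×1.0970 ≈ 3580 m/s.
Total Δv = 6885 + 3580 = 10465 m/s.

Δv ≈ 10500 m/s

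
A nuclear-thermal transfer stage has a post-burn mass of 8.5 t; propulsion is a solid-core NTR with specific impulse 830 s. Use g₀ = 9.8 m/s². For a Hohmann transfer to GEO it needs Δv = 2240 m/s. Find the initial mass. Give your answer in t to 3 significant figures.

v_e = Isp · g₀ = 830 × 9.8 = 8134.0 m/s.
From the ideal rocket equation, m₀/m_f = exp(Δv / v_e) = exp(2240 / 8134.0) = exp(0.2754) = 1.3170.
m₀ = m_f × 1.3170 = 8.5 × 1.3170 = 11.1945 t.

initial mass ≈ 11.2 t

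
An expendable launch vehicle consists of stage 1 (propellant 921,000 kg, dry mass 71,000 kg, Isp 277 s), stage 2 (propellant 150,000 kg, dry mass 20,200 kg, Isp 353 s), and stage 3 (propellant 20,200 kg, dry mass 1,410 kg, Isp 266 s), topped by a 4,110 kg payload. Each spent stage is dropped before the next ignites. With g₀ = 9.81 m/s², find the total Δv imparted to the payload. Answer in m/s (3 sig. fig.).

Δv ≈ 13100 m/s

Ignition mass of stage 1 = 921,000+71,000 + 150,000+20,200 + 20,200+1,410 + 4,110 = 1,187,920 kg.
Stage 1: m₀ = 1,187,920 kg, m_f = 1,187,920 − 921,000 = 266,920 kg; Δv = 277×9.81×ln(4.45) = 2717.4×1.4930 ≈ 4057 m/s.
Stage 2: m₀ = 195,920 kg, m_f = 195,920 − 150,000 = 45,920 kg; Δv = 353×9.81×ln(4.267) = 3462.9×1.4508 ≈ 5024 m/s.
Stage 3: m₀ = 25,720 kg, m_f = 25,720 − 20,200 = 5,520 kg; Δv = 266×9.81×ln(4.659) = 2609.5×1.5389 ≈ 4016 m/s.
Total Δv = 4057 + 5024 + 4016 = 13097 m/s.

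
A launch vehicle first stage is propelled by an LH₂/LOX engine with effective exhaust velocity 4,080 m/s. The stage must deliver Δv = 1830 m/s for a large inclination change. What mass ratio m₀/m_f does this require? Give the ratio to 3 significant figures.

By the Tsiolkovsky rocket equation, m₀/m_f = exp(Δv / v_e) = exp(1830 / 4080.0) = exp(0.4485) = 1.5660.

mass ratio ≈ 1.57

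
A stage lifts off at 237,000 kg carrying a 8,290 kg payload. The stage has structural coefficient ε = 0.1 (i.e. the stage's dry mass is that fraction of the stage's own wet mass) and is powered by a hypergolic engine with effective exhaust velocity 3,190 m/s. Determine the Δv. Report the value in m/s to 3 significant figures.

Δv ≈ 6470 m/s

Stage wet mass = m₀ − payload = 237,000 − 8,290 = 228,710 kg.
Stage dry mass = ε × stage wet mass = 0.1 × 228,710 = 22,871 kg.
Burnout mass m_f = stage dry + payload = 22,871 + 8,290 = 31,161 kg.
Δv = v_e · ln(237,000/31,161) = 3190.0 × ln(7.606) = 3190.0 × 2.0289 ≈ 6472 m/s.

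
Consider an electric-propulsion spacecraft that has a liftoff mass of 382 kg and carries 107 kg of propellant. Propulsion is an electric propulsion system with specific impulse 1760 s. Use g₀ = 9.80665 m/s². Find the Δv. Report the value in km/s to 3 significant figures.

v_e = Isp · g₀ = 1760 × 9.80665 = 17259.7 m/s.
m_f = m₀ − m_prop = 382 − 107 = 275 kg.
From the ideal rocket equation, Δv = v_e · ln(m₀/m_f) = 17259.7 × ln(1.389) = 17259.7 × 0.3286 ≈ 5672.4 m/s.

Δv ≈ 5.67 km/s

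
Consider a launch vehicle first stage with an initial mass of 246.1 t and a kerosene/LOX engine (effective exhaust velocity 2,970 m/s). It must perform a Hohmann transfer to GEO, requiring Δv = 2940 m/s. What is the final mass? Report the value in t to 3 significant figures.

m₀/m_f = exp(Δv / v_e) = exp(2940 / 2970.0) = exp(0.9899) = 2.6910.
m_f = m₀ / 2.6910 = 246.1 / 2.6910 = 91.453 t.

final mass ≈ 91.5 t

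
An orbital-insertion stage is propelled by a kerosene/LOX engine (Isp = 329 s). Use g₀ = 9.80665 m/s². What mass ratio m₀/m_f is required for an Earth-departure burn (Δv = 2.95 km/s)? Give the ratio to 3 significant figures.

mass ratio ≈ 2.50

v_e = Isp · g₀ = 329 × 9.80665 = 3226.4 m/s.
m₀/m_f = exp(Δv / v_e) = exp(2950 / 3226.4) = exp(0.9143) = 2.4951.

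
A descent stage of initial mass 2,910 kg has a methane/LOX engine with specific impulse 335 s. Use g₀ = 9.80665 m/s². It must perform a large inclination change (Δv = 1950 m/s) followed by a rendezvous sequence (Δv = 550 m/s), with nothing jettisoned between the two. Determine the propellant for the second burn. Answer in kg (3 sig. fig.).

propellant for the second burn ≈ 248 kg

v_e = Isp · g₀ = 335 × 9.80665 = 3285.2 m/s.
After the first burn: m = 2910 × exp(−1950/3285.2) = 2910 × 0.55235 = 1,607.34 kg.
After the second burn: m = 1,607.34 × exp(−550/3285.2) = 1,607.34 × 0.84585 = 1,359.57 kg.
Second-burn propellant = 1,607.34 − 1,359.57 = 247.77 kg.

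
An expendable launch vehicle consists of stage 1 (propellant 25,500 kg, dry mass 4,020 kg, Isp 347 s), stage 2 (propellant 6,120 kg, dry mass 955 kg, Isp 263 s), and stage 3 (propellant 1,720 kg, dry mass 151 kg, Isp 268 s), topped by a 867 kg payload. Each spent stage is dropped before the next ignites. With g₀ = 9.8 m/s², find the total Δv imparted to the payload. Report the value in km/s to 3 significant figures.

Δv ≈ 8.67 km/s

Ignition mass of stage 1 = 25,500+4,020 + 6,120+955 + 1,720+151 + 867 = 39,333 kg.
Stage 1: m₀ = 39,333 kg, m_f = 39,333 − 25,500 = 13,833 kg; Δv = 347×9.8×ln(2.843) = 3400.6×1.0450 ≈ 3554 m/s.
Stage 2: m₀ = 9,813 kg, m_f = 9,813 − 6,120 = 3,693 kg; Δv = 263×9.8×ln(2.657) = 2577.4×0.9773 ≈ 2519 m/s.
Stage 3: m₀ = 2,738 kg, m_f = 2,738 − 1,720 = 1,018 kg; Δv = 268×9.8×ln(2.69) = 2626.4×0.9894 ≈ 2599 m/s.
Total Δv = 3554 + 2519 + 2599 = 8672 m/s.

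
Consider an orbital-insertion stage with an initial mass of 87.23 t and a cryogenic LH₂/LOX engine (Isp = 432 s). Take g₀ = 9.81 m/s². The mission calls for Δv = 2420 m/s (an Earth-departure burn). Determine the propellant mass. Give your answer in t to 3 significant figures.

v_e = Isp · g₀ = 432 × 9.81 = 4237.9 m/s.
m₀/m_f = exp(Δv / v_e) = exp(2420 / 4237.9) = exp(0.5710) = 1.7701.
m_f = 87.23 / 1.7701 = 49.2797 t, so propellant = m₀ − m_f = 87.23 − 49.2797 = 37.9503 t.

propellant mass ≈ 38.0 t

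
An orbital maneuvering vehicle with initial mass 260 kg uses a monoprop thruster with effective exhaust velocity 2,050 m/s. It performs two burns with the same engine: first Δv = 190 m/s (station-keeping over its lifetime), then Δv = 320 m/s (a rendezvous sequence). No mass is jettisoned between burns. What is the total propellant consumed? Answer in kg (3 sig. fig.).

total propellant consumed ≈ 57.3 kg

After the first burn: m = 260 × exp(−190/2050.0) = 260 × 0.91148 = 236.985 kg.
After the second burn: m = 236.985 × exp(−320/2050.0) = 236.985 × 0.85548 = 202.736 kg.
Total propellant = m₀ − m_final = 260 − 202.736 = 57.264 kg.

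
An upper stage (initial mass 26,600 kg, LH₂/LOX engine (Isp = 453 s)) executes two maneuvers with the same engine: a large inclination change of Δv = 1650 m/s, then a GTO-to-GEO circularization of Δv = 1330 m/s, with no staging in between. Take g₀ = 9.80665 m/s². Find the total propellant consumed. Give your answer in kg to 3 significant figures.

total propellant consumed ≈ 13000 kg

v_e = Isp · g₀ = 453 × 9.80665 = 4442.4 m/s.
After the first burn: m = 26600 × exp(−1650/4442.4) = 26600 × 0.68975 = 18,347.4 kg.
After the second burn: m = 18,347.4 × exp(−1330/4442.4) = 18,347.4 × 0.74127 = 13,600.4 kg.
Total propellant = m₀ − m_final = 26600 − 13,600.4 = 12,999.6 kg.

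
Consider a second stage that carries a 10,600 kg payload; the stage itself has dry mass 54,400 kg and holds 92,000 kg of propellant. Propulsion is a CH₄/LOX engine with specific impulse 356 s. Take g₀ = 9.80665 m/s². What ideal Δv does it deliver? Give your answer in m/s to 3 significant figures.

Δv ≈ 3080 m/s

v_e = Isp · g₀ = 356 × 9.80665 = 3491.2 m/s.
m₀ = payload + dry + propellant = 10,600 + 54,400 + 92,000 = 157,000 kg.
m_f = payload + dry = 10,600 + 54,400 = 65,000 kg.
Δv = v_e · ln(m₀/m_f) = 3491.2 × ln(2.415) = 3491.2 × 0.8819 ≈ 3078.7 m/s.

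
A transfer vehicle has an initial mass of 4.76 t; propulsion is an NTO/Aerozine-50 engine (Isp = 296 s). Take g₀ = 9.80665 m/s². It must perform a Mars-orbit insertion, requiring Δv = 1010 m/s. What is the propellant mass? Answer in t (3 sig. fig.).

v_e = Isp · g₀ = 296 × 9.80665 = 2902.8 m/s.
Using Δv = v_e ln(m₀/m_f): m₀/m_f = exp(Δv / v_e) = exp(1010 / 2902.8) = exp(0.3479) = 1.4162.
m_f = 4.76 / 1.4162 = 3.36111 t, so propellant = m₀ − m_f = 4.76 − 3.36111 = 1.39889 t.

propellant mass ≈ 1.40 t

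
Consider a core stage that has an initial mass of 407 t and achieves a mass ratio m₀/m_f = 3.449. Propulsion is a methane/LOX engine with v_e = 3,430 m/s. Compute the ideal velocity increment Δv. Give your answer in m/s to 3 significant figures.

From the ideal rocket equation, Δv = v_e · ln(3.449) = 3430.0 × 1.2381 ≈ 4246.6 m/s.

Δv ≈ 4250 m/s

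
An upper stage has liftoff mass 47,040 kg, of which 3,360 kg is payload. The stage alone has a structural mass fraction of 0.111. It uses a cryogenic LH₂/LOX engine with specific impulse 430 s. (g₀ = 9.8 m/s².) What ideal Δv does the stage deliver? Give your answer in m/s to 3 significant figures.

Stage wet mass = m₀ − payload = 47,040 − 3,360 = 43,680 kg.
Stage dry mass = ε × stage wet mass = 0.111 × 43,680 = 4,848.48 kg.
Burnout mass m_f = stage dry + payload = 4,848.48 + 3,360 = 8,208.48 kg.
v_e = Isp · g₀ = 430 × 9.8 = 4214.0 m/s.
Using Δv = v_e ln(m₀/m_f): Δv = v_e · ln(47,040/8,208.48) = 4214.0 × ln(5.731) = 4214.0 × 1.7458 ≈ 7357 m/s.

Δv ≈ 7360 m/s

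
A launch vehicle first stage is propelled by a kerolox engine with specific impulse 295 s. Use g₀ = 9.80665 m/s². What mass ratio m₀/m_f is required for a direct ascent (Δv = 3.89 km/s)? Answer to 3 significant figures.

v_e = Isp · g₀ = 295 × 9.80665 = 2893.0 m/s.
m₀/m_f = exp(Δv / v_e) = exp(3890 / 2893.0) = exp(1.3446) = 3.8368.

mass ratio ≈ 3.84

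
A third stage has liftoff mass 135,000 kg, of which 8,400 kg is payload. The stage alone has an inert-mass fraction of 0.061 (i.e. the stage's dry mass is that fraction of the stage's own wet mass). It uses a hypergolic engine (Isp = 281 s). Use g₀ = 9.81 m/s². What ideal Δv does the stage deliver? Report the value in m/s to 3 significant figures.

Δv ≈ 5860 m/s

Stage wet mass = m₀ − payload = 135,000 − 8,400 = 126,600 kg.
Stage dry mass = ε × stage wet mass = 0.061 × 126,600 = 7,722.6 kg.
Burnout mass m_f = stage dry + payload = 7,722.6 + 8,400 = 16,122.6 kg.
v_e = Isp · g₀ = 281 × 9.81 = 2756.6 m/s.
Using Δv = v_e ln(m₀/m_f): Δv = v_e · ln(135,000/16,122.6) = 2756.6 × ln(8.373) = 2756.6 × 2.1251 ≈ 5858 m/s.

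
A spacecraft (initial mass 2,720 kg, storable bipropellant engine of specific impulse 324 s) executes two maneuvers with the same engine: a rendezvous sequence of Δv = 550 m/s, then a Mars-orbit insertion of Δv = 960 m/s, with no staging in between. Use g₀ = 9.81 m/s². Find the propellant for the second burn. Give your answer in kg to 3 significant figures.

propellant for the second burn ≈ 596 kg

v_e = Isp · g₀ = 324 × 9.81 = 3178.4 m/s.
After the first burn: m = 2720 × exp(−550/3178.4) = 2720 × 0.84110 = 2,287.79 kg.
After the second burn: m = 2,287.79 × exp(−960/3178.4) = 2,287.79 × 0.73931 = 1,691.39 kg.
Second-burn propellant = 2,287.79 − 1,691.39 = 596.4 kg.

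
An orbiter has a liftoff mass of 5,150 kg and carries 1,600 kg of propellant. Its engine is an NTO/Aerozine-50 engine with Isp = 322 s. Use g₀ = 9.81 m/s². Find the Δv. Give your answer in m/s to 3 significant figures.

Δv ≈ 1180 m/s

v_e = Isp · g₀ = 322 × 9.81 = 3158.8 m/s.
m_f = m₀ − m_prop = 5,150 − 1,600 = 3,550 kg.
By the Tsiolkovsky rocket equation, Δv = v_e · ln(m₀/m_f) = 3158.8 × ln(1.451) = 3158.8 × 0.3720 ≈ 1175.2 m/s.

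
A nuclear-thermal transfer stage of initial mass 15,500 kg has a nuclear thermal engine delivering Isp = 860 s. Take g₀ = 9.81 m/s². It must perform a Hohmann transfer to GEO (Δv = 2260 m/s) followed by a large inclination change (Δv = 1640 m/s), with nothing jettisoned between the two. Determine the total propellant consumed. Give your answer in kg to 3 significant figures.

total propellant consumed ≈ 5740 kg

v_e = Isp · g₀ = 860 × 9.81 = 8436.6 m/s.
After the first burn: m = 15500 × exp(−2260/8436.6) = 15500 × 0.76500 = 11,857.5 kg.
After the second burn: m = 11,857.5 × exp(−1640/8436.6) = 11,857.5 × 0.82334 = 9,762.75 kg.
Total propellant = m₀ − m_final = 15500 − 9,762.75 = 5,737.25 kg.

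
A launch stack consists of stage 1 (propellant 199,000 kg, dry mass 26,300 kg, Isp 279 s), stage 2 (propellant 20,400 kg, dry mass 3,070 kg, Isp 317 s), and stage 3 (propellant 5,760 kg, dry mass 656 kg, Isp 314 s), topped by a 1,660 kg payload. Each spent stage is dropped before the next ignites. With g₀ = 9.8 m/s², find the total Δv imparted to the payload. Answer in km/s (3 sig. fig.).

Ignition mass of stage 1 = 199,000+26,300 + 20,400+3,070 + 5,760+656 + 1,660 = 256,846 kg.
Stage 1: m₀ = 256,846 kg, m_f = 256,846 − 199,000 = 57,846 kg; Δv = 279×9.8×ln(4.44) = 2734.2×1.4907 ≈ 4076 m/s.
Stage 2: m₀ = 31,546 kg, m_f = 31,546 − 20,400 = 11,146 kg; Δv = 317×9.8×ln(2.83) = 3106.6×1.0404 ≈ 3232 m/s.
Stage 3: m₀ = 8,076 kg, m_f = 8,076 − 5,760 = 2,316 kg; Δv = 314×9.8×ln(3.487) = 3077.2×1.2491 ≈ 3844 m/s.
Total Δv = 4076 + 3232 + 3844 = 11152 m/s.

Δv ≈ 11.2 km/s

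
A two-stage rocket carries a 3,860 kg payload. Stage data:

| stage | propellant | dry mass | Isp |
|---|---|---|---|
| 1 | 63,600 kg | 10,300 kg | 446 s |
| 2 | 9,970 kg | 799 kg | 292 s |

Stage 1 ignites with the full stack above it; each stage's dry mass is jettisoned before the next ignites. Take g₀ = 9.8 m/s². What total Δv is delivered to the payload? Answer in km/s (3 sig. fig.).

Ignition mass of stage 1 = 63,600+10,300 + 9,970+799 + 3,860 = 88,529 kg.
Stage 1: m₀ = 88,529 kg, m_f = 88,529 − 63,600 = 24,929 kg; Δv = 446×9.8×ln(3.551) = 4370.8×1.2673 ≈ 5539 m/s.
Stage 2: m₀ = 14,629 kg, m_f = 14,629 − 9,970 = 4,659 kg; Δv = 292×9.8×ln(3.14) = 2861.6×1.1442 ≈ 3274 m/s.
Total Δv = 5539 + 3274 = 8813 m/s.

Δv ≈ 8.81 km/s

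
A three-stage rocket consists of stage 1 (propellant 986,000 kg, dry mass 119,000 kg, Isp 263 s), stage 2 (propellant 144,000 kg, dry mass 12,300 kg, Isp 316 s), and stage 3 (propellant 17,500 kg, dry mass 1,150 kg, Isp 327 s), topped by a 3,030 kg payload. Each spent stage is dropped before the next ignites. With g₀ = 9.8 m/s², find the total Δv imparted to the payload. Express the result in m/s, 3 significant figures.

Ignition mass of stage 1 = 986,000+119,000 + 144,000+12,300 + 17,500+1,150 + 3,030 = 1,282,980 kg.
Stage 1: m₀ = 1,282,980 kg, m_f = 1,282,980 − 986,000 = 296,980 kg; Δv = 263×9.8×ln(4.32) = 2577.4×1.4633 ≈ 3771 m/s.
Stage 2: m₀ = 177,980 kg, m_f = 177,980 − 144,000 = 33,980 kg; Δv = 316×9.8×ln(5.238) = 3096.8×1.6559 ≈ 5128 m/s.
Stage 3: m₀ = 21,680 kg, m_f = 21,680 − 17,500 = 4,180 kg; Δv = 327×9.8×ln(5.187) = 3204.6×1.6461 ≈ 5275 m/s.
Total Δv = 3771 + 5128 + 5275 = 14174 m/s.

Δv ≈ 14200 m/s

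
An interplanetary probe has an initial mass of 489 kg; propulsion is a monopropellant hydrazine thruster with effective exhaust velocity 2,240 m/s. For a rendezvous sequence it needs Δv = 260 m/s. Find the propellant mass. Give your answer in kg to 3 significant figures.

m₀/m_f = exp(Δv / v_e) = exp(260 / 2240.0) = exp(0.1161) = 1.1231.
m_f = 489 / 1.1231 = 435.402 kg, so propellant = m₀ − m_f = 489 − 435.402 = 53.598 kg.

propellant mass ≈ 53.6 kg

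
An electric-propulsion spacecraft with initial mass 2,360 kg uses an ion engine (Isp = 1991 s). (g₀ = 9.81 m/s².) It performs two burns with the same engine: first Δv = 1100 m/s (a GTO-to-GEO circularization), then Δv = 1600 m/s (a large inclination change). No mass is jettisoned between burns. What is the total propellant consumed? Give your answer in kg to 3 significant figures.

v_e = Isp · g₀ = 1991 × 9.81 = 19531.7 m/s.
After the first burn: m = 2360 × exp(−1100/19531.7) = 2360 × 0.94524 = 2,230.77 kg.
After the second burn: m = 2,230.77 × exp(−1600/19531.7) = 2,230.77 × 0.92135 = 2,055.32 kg.
Total propellant = m₀ − m_final = 2360 − 2,055.32 = 304.68 kg.

total propellant consumed ≈ 305 kg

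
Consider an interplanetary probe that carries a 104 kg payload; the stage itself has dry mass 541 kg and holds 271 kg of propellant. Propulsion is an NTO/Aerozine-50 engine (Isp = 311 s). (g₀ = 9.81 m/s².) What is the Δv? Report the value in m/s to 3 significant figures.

Δv ≈ 1070 m/s

v_e = Isp · g₀ = 311 × 9.81 = 3050.9 m/s.
m₀ = payload + dry + propellant = 104 + 541 + 271 = 916 kg.
m_f = payload + dry = 104 + 541 = 645 kg.
Δv = v_e · ln(m₀/m_f) = 3050.9 × ln(1.42) = 3050.9 × 0.3508 ≈ 1070.2 m/s.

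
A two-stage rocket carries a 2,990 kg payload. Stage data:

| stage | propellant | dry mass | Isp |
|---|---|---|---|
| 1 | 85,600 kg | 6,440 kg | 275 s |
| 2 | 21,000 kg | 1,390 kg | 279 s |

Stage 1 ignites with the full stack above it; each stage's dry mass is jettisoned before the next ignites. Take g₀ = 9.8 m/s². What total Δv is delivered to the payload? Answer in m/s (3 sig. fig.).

Δv ≈ 8320 m/s

Ignition mass of stage 1 = 85,600+6,440 + 21,000+1,390 + 2,990 = 117,420 kg.
Stage 1: m₀ = 117,420 kg, m_f = 117,420 − 85,600 = 31,820 kg; Δv = 275×9.8×ln(3.69) = 2695.0×1.3057 ≈ 3519 m/s.
Stage 2: m₀ = 25,380 kg, m_f = 25,380 − 21,000 = 4,380 kg; Δv = 279×9.8×ln(5.795) = 2734.2×1.7569 ≈ 4804 m/s.
Total Δv = 3519 + 4804 = 8323 m/s.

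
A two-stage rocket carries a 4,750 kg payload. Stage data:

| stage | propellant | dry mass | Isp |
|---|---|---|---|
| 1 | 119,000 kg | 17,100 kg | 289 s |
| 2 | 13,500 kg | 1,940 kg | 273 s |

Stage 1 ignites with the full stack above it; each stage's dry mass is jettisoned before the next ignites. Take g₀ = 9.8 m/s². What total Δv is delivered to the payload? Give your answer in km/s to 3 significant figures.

Ignition mass of stage 1 = 119,000+17,100 + 13,500+1,940 + 4,750 = 156,290 kg.
Stage 1: m₀ = 156,290 kg, m_f = 156,290 − 119,000 = 37,290 kg; Δv = 289×9.8×ln(4.191) = 2832.2×1.4330 ≈ 4059 m/s.
Stage 2: m₀ = 20,190 kg, m_f = 20,190 − 13,500 = 6,690 kg; Δv = 273×9.8×ln(3.018) = 2675.4×1.1046 ≈ 2955 m/s.
Total Δv = 4059 + 2955 = 7014 m/s.

Δv ≈ 7.01 km/s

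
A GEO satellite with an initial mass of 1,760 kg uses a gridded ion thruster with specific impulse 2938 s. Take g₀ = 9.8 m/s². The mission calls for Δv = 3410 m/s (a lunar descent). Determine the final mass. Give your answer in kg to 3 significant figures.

v_e = Isp · g₀ = 2938 × 9.8 = 28792.4 m/s.
m₀/m_f = exp(Δv / v_e) = exp(3410 / 28792.4) = exp(0.1184) = 1.1257.
m_f = m₀ / 1.1257 = 1,760 / 1.1257 = 1,563.47 kg.

final mass ≈ 1560 kg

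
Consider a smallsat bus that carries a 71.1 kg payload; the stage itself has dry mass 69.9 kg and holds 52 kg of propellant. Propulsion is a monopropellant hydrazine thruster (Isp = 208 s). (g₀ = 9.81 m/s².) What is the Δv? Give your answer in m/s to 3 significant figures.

Δv ≈ 641 m/s

v_e = Isp · g₀ = 208 × 9.81 = 2040.5 m/s.
m₀ = payload + dry + propellant = 71.1 + 69.9 + 52 = 193 kg.
m_f = payload + dry = 71.1 + 69.9 = 141 kg.
Rocket equation: Δv = v_e · ln(m₀/m_f) = 2040.5 × ln(1.369) = 2040.5 × 0.3139 ≈ 640.6 m/s.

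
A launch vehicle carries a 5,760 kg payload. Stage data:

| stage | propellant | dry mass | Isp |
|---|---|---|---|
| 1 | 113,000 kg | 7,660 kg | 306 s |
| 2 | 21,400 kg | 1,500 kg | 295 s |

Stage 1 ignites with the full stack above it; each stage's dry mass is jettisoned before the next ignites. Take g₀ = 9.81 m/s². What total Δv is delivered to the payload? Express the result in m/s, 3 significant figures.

Δv ≈ 8220 m/s

Ignition mass of stage 1 = 113,000+7,660 + 21,400+1,500 + 5,760 = 149,320 kg.
Stage 1: m₀ = 149,320 kg, m_f = 149,320 − 113,000 = 36,320 kg; Δv = 306×9.81×ln(4.111) = 3001.9×1.4137 ≈ 4244 m/s.
Stage 2: m₀ = 28,660 kg, m_f = 28,660 − 21,400 = 7,260 kg; Δv = 295×9.81×ln(3.948) = 2894.0×1.3731 ≈ 3974 m/s.
Total Δv = 4244 + 3974 = 8218 m/s.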